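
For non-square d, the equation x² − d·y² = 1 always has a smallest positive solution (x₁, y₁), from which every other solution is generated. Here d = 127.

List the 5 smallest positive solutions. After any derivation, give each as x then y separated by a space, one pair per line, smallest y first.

d=127: √d = [11; 3,1,2,2,7,11,7,2,2,1,3,22] (ℓ=12, even), read p_11/q_11
i=0: a=11 ⇒ p=11, q=1
i=1: a=3 ⇒ p=34, q=3
i=2: a=1 ⇒ p=45, q=4
i=3: a=2 ⇒ p=124, q=11
…
i=5: a=7 ⇒ p=2175, q=193
i=6: a=11 ⇒ p=24218, q=2149
…
i=9: a=2 ⇒ p=906941, q=80478
i=10: a=1 ⇒ p=1274561, q=113099
i=11: a=3 ⇒ p=4730624, q=419775
(x₁, y₁) = (4730624, 419775);  4730624² − 127·419775² = 1 ✓
(x_2, y_2) = (4730624·4730624 + 127·419775·419775, 4730624·419775 + 419775·4730624) = (44757606858751, 3971595379200)
(x_3, y_3) = (4730624·44757606858751 + 127·419775·3971595379200, 4730624·3971595379200 + 419775·44757606858751) = (423462818377139450624, 37576248838264821825)
(x_4, y_4) = (4730624·423462818377139450624 + 127·419775·37576248838264821825, 4730624·37576248838264821825 + 419775·423462818377139450624) = (4006486743445029115330560001, 355518209168531397366758400)
(x_5, y_5) = (4730624·4006486743445029115330560001 + 127·419775·355518209168531397366758400, 4730624·355518209168531397366758400 + 419775·4006486743445029115330560001) = (37906364688445371364544653008890624, 3363645945459311770024609913661375)

4730624 419775
44757606858751 3971595379200
423462818377139450624 37576248838264821825
4006486743445029115330560001 355518209168531397366758400
37906364688445371364544653008890624 3363645945459311770024609913661375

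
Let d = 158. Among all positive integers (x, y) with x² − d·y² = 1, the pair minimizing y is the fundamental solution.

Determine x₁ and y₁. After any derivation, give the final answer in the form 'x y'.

d=158: √d = [12; 1,1,3,12,3,1,1,24] (ℓ=8, even), read p_7/q_7
k=0  a_k=12  p_k/q_k = 12/1
…
k=2  a_k=1  p_k/q_k = 25/2
k=3  a_k=3  p_k/q_k = 88/7
…
k=6  a_k=1  p_k/q_k = 4412/351
k=7  a_k=1  p_k/q_k = 7743/616
fundamental: x₁=7743, y₁=616  (since 59954049 − 158·379456 = 1)

7743 616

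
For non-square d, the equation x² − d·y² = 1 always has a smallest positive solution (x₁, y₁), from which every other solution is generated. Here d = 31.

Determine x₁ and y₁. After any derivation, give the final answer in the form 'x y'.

1520 273

√31 → a₀=5, period (1,1,3,5,3,1,1,10); ℓ=8 even so k=7
a_0=5:  p_0=5·1+0=5,  q_0=5·0+1=1
a_1=1:  p_1=1·5+1=6,  q_1=1·1+0=1
a_2=1:  p_2=1·6+5=11,  q_2=1·1+1=2
a_3=3:  p_3=3·11+6=39,  q_3=3·2+1=7
…
a_6=1:  p_6=1·657+206=863,  q_6=1·118+37=155
a_7=1:  p_7=1·863+657=1520,  q_7=1·155+118=273
fundamental: x₁=1520, y₁=273  (since 2310400 − 31·74529 = 1)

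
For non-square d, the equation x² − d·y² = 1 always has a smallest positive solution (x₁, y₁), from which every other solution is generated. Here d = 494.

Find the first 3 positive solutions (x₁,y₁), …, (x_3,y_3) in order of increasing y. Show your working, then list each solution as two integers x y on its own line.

√494 → a₀=22, period (4,2,2,1,2,1,2,2,4,44); ℓ=10 even so k=9
a_0=22:  p_0=22·1+0=22,  q_0=22·0+1=1
…
a_4=1:  p_4=1·489+200=689,  q_4=1·22+9=31
…
a_7=2:  p_7=2·2556+1867=6979,  q_7=2·115+84=314
a_8=2:  p_8=2·6979+2556=16514,  q_8=2·314+115=743
a_9=4:  p_9=4·16514+6979=73035,  q_9=4·743+314=3286
fundamental: x₁=73035, y₁=3286  (since 5334111225 − 494·10797796 = 1)
(x_2, y_2) = (73035·73035 + 494·3286·3286, 73035·3286 + 3286·73035) = (10668222449, 479986020)
(x_3, y_3) = (73035·10668222449 + 494·3286·479986020, 73035·479986020 + 3286·10668222449) = (1558307253052395, 70111557938114)

73035 3286
10668222449 479986020
1558307253052395 70111557938114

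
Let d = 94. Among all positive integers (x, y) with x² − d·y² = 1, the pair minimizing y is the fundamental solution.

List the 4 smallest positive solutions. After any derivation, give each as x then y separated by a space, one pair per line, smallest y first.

2143295 221064
9187426914049 947610731760
39382732335491159615 4062018686654877336
168817626601983862467148801 17412208682026983028992480

[9; 1,2,3,1,1,…,2,1,18] for √94; ℓ=16 ⇒ convergent index 15
step 0: (9, 1)  from 9·(1,0) + (0,1)
step 1: (10, 1)  from 1·(9,1) + (1,0)
…
step 5: (223, 23)  from 1·(126,13) + (97,10)
step 6: (1241, 128)  from 5·(223,23) + (126,13)
step 7: (1464, 151)  from 1·(1241,128) + (223,23)
…
step 9: (14417, 1487)  from 1·(12953,1336) + (1464,151)
step 10: (85038, 8771)  from 5·(14417,1487) + (12953,1336)
step 11: (99455, 10258)  from 1·(85038,8771) + (14417,1487)
…
step 14: (1490361, 153719)  from 2·(652934,67345) + (184493,19029)
step 15: (2143295, 221064)  from 1·(1490361,153719) + (652934,67345)
→ (2143295, 221064).  Check: 2143295²=4593713457025, 94·221064²=4593713457024, difference 1.
(x_2, y_2) = (2143295·2143295 + 94·221064·221064, 2143295·221064 + 221064·2143295) = (9187426914049, 947610731760)
(x_3, y_3) = (2143295·9187426914049 + 94·221064·947610731760, 2143295·947610731760 + 221064·9187426914049) = (39382732335491159615, 4062018686654877336)
(x_4, y_4) = (2143295·39382732335491159615 + 94·221064·4062018686654877336, 2143295·4062018686654877336 + 221064·39382732335491159615) = (168817626601983862467148801, 17412208682026983028992480)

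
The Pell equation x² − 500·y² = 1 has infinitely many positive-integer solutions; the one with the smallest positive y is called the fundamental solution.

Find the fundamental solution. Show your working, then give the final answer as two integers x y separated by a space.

930249 41602

[22; 2,1,3,2,1,…,1,2,44] for √500; ℓ=14 ⇒ convergent index 13
k=0  a_k=22  p_k/q_k = 22/1
…
k=2  a_k=1  p_k/q_k = 67/3
k=3  a_k=3  p_k/q_k = 246/11
…
k=7  a_k=10  p_k/q_k = 14445/646
…
k=9  a_k=1  p_k/q_k = 30254/1353
k=10  a_k=2  p_k/q_k = 76317/3413
…
k=12  a_k=1  p_k/q_k = 335522/15005
k=13  a_k=2  p_k/q_k = 930249/41602
→ (930249, 41602).  Check: 930249²=865363202001, 500·41602²=865363202000, difference 1.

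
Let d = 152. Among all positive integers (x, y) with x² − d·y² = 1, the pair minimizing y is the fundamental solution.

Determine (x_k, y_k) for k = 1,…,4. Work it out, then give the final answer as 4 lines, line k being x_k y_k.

√152 → a₀=12, period (3,24); ℓ=2 even so k=1
i=0: a=12 ⇒ p=12, q=1
i=1: a=3 ⇒ p=37, q=3
fundamental: x₁=37, y₁=3  (since 1369 − 152·9 = 1)
(37+3√152)^2 = 2737 + 222√152
(37+3√152)^3 = 202501 + 16425√152
(37+3√152)^4 = 14982337 + 1215228√152

37 3
2737 222
202501 16425
14982337 1215228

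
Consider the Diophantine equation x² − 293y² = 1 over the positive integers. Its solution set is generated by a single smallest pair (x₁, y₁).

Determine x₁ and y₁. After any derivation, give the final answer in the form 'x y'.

[17; 8,1,1,8,34] for √293; ℓ=5 ⇒ convergent index 9
a_0=17:  p_0=17·1+0=17,  q_0=17·0+1=1
a_1=8:  p_1=8·17+1=137,  q_1=8·1+0=8
…
a_3=1:  p_3=1·154+137=291,  q_3=1·9+8=17
a_4=8:  p_4=8·291+154=2482,  q_4=8·17+9=145
…
a_7=1:  p_7=1·679914+84679=764593,  q_7=1·39721+4947=44668
a_8=1:  p_8=1·764593+679914=1444507,  q_8=1·44668+39721=84389
a_9=8:  p_9=8·1444507+764593=12320649,  q_9=8·84389+44668=719780
(x₁, y₁) = (12320649, 719780);  12320649² − 293·719780² = 1 ✓

12320649 719780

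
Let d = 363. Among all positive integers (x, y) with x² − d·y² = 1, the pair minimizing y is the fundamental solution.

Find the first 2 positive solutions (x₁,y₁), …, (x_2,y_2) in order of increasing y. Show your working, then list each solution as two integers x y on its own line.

√363 → a₀=19, period (19,38); ℓ=2 even so k=1
a_0=19:  p_0=19·1+0=19,  q_0=19·0+1=1
a_1=19:  p_1=19·19+1=362,  q_1=19·1+0=19
(x₁, y₁) = (362, 19);  362² − 363·19² = 1 ✓
(x_2, y_2) = (362·362 + 363·19·19, 362·19 + 19·362) = (262087, 13756)

362 19
262087 13756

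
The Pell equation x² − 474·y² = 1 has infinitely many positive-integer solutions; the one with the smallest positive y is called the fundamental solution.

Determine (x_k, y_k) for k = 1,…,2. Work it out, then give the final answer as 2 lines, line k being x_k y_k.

193549 8890
74922430801 3441301220

[21; 1,3,2,1,1,…,3,1,42] for √474; ℓ=14 ⇒ convergent index 13
step 0: (21, 1)  from 21·(1,0) + (0,1)
step 1: (22, 1)  from 1·(21,1) + (1,0)
…
step 6: (762, 35)  from 1·(479,22) + (283,13)
step 7: (5051, 232)  from 6·(762,35) + (479,22)
step 8: (5813, 267)  from 1·(5051,232) + (762,35)
…
step 12: (149331, 6859)  from 3·(44218,2031) + (16677,766)
step 13: (193549, 8890)  from 1·(149331,6859) + (44218,2031)
(x₁, y₁) = (193549, 8890);  193549² − 474·8890² = 1 ✓
(193549+8890√474)^2 = 74922430801 + 3441301220√474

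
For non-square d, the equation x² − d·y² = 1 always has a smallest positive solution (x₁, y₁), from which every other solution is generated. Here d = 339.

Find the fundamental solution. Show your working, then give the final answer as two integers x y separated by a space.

√339 = [18; 2,2,2,1,17,1,2,2,2,36, …], period ℓ=10 (even) → k=9
i=0: a=18 ⇒ p=18, q=1
i=1: a=2 ⇒ p=37, q=2
i=2: a=2 ⇒ p=92, q=5
i=3: a=2 ⇒ p=221, q=12
i=4: a=1 ⇒ p=313, q=17
i=5: a=17 ⇒ p=5542, q=301
i=6: a=1 ⇒ p=5855, q=318
i=7: a=2 ⇒ p=17252, q=937
i=8: a=2 ⇒ p=40359, q=2192
i=9: a=2 ⇒ p=97970, q=5321
→ (97970, 5321).  Check: 97970²=9598120900, 339·5321²=9598120899, difference 1.

97970 5321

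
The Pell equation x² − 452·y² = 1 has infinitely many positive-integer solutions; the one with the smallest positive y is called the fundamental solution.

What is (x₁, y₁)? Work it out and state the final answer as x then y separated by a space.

1204353 56648

[21; 3,1,5,3,10,3,5,1,3,42] for √452; ℓ=10 ⇒ convergent index 9
step 0: (21, 1)  from 21·(1,0) + (0,1)
step 1: (64, 3)  from 3·(21,1) + (1,0)
step 2: (85, 4)  from 1·(64,3) + (21,1)
step 3: (489, 23)  from 5·(85,4) + (64,3)
step 4: (1552, 73)  from 3·(489,23) + (85,4)
…
step 6: (49579, 2332)  from 3·(16009,753) + (1552,73)
…
step 8: (313483, 14745)  from 1·(263904,12413) + (49579,2332)
step 9: (1204353, 56648)  from 3·(313483,14745) + (263904,12413)
(x₁, y₁) = (1204353, 56648);  1204353² − 452·56648² = 1 ✓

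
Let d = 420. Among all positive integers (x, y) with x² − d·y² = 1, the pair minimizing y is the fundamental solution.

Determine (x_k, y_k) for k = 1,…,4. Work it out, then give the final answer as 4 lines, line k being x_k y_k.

41 2
3361 164
275561 13446
22592641 1102408

√420 → a₀=20, period (2,40); ℓ=2 even so k=1
k=0  a_k=20  p_k/q_k = 20/1
k=1  a_k=2  p_k/q_k = 41/2
(x₁, y₁) = (41, 2);  41² − 420·2² = 1 ✓
k=2:  x_2 = 41·41+420·2·2 = 3361,  y_2 = 41·2+2·41 = 164
k=3:  x_3 = 41·3361+420·2·164 = 275561,  y_3 = 41·164+2·3361 = 13446
k=4:  x_4 = 41·275561+420·2·13446 = 22592641,  y_4 = 41·13446+2·275561 = 1102408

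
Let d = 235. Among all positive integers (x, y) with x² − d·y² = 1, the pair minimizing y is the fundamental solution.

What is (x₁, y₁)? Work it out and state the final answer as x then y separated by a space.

√235 = [15; 3,30, …], period ℓ=2 (even) → k=1
a_0=15:  p_0=15·1+0=15,  q_0=15·0+1=1
a_1=3:  p_1=3·15+1=46,  q_1=3·1+0=3
fundamental: x₁=46, y₁=3  (since 2116 − 235·9 = 1)

46 3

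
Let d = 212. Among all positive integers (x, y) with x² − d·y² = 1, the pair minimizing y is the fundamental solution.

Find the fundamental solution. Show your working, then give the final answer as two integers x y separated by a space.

66249 4550

√212 = [14; 1,1,3,1,1,…,1,1,28, …], period ℓ=14 (even) → k=13
k=0  a_k=14  p_k/q_k = 14/1
…
k=2  a_k=1  p_k/q_k = 29/2
…
k=4  a_k=1  p_k/q_k = 131/9
…
k=8  a_k=1  p_k/q_k = 2781/191
…
k=10  a_k=1  p_k/q_k = 7979/548
…
k=12  a_k=1  p_k/q_k = 37114/2549
k=13  a_k=1  p_k/q_k = 66249/4550
(x₁, y₁) = (66249, 4550);  66249² − 212·4550² = 1 ✓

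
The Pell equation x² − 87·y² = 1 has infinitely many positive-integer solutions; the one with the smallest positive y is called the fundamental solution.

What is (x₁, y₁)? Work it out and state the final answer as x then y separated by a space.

28 3

d=87: √d = [9; 3,18] (ℓ=2, even), read p_1/q_1
k=0  a_k=9  p_k/q_k = 9/1
k=1  a_k=3  p_k/q_k = 28/3
→ (28, 3).  Check: 28²=784, 87·3²=783, difference 1.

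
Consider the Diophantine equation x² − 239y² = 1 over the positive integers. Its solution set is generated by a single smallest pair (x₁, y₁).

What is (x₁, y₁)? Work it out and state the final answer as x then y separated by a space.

√239 = [15; 2,5,1,2,4,15,4,2,1,5,2,30, …], period ℓ=12 (even) → k=11
a_0=15:  p_0=15·1+0=15,  q_0=15·0+1=1
…
a_4=2:  p_4=2·201+170=572,  q_4=2·13+11=37
…
a_6=15:  p_6=15·2489+572=37907,  q_6=15·161+37=2452
a_7=4:  p_7=4·37907+2489=154117,  q_7=4·2452+161=9969
a_8=2:  p_8=2·154117+37907=346141,  q_8=2·9969+2452=22390
…
a_10=5:  p_10=5·500258+346141=2847431,  q_10=5·32359+22390=184185
a_11=2:  p_11=2·2847431+500258=6195120,  q_11=2·184185+32359=400729
fundamental: x₁=6195120, y₁=400729  (since 38379511814400 − 239·160583731441 = 1)

6195120 400729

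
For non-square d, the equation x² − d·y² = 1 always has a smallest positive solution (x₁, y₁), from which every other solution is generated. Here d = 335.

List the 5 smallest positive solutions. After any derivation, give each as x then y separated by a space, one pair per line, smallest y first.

604 33
729631 39864
881393644 48155679
1064722792321 58172020368
1286184251730124 70271752448865

[18; 3,3,3,36] for √335; ℓ=4 ⇒ convergent index 3
i=0: a=18 ⇒ p=18, q=1
i=1: a=3 ⇒ p=55, q=3
i=2: a=3 ⇒ p=183, q=10
i=3: a=3 ⇒ p=604, q=33
(x₁, y₁) = (604, 33);  604² − 335·33² = 1 ✓
n=2: (604,33)∘(604,33) = (604·604+335·33·33, 604·33+33·604) = (729631,39864)
n=3: (729631,39864)∘(604,33) = (604·729631+335·33·39864, 604·39864+33·729631) = (881393644,48155679)
n=4: (881393644,48155679)∘(604,33) = (604·881393644+335·33·48155679, 604·48155679+33·881393644) = (1064722792321,58172020368)
n=5: (1064722792321,58172020368)∘(604,33) = (604·1064722792321+335·33·58172020368, 604·58172020368+33·1064722792321) = (1286184251730124,70271752448865)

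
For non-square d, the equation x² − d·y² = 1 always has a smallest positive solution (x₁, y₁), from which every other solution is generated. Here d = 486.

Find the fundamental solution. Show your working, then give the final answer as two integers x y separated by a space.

485 22

d=486: √d = [22; 22,44] (ℓ=2, even), read p_1/q_1
step 0: (22, 1)  from 22·(1,0) + (0,1)
step 1: (485, 22)  from 22·(22,1) + (1,0)
(x₁, y₁) = (485, 22);  485² − 486·22² = 1 ✓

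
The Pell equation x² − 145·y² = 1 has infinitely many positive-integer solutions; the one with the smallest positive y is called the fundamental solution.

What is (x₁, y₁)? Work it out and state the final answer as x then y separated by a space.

289 24

d=145: √d = [12; 24] (ℓ=1, odd), read p_1/q_1
i=0: a=12 ⇒ p=12, q=1
i=1: a=24 ⇒ p=289, q=24
→ (289, 24).  Check: 289²=83521, 145·24²=83520, difference 1.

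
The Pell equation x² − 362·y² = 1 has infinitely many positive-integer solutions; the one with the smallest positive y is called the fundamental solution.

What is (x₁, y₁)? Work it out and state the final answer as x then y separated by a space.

723 38

d=362: √d = [19; 38] (ℓ=1, odd), read p_1/q_1
a_0=19:  p_0=19·1+0=19,  q_0=19·0+1=1
a_1=38:  p_1=38·19+1=723,  q_1=38·1+0=38
(x₁, y₁) = (723, 38);  723² − 362·38² = 1 ✓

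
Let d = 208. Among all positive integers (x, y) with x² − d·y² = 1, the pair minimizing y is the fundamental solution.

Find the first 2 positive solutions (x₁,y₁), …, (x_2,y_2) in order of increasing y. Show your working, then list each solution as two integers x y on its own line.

√208 → a₀=14, period (2,2,1,2,2,28); ℓ=6 even so k=5
step 0: (14, 1)  from 14·(1,0) + (0,1)
…
step 2: (72, 5)  from 2·(29,2) + (14,1)
…
step 4: (274, 19)  from 2·(101,7) + (72,5)
step 5: (649, 45)  from 2·(274,19) + (101,7)
→ (649, 45).  Check: 649²=421201, 208·45²=421200, difference 1.
(x_2, y_2) = (649·649 + 208·45·45, 649·45 + 45·649) = (842401, 58410)

649 45
842401 58410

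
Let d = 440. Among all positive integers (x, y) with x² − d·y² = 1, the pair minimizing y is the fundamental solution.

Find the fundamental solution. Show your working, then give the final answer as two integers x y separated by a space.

[20; 1,40] for √440; ℓ=2 ⇒ convergent index 1
i=0: a=20 ⇒ p=20, q=1
i=1: a=1 ⇒ p=21, q=1
→ (21, 1).  Check: 21²=441, 440·1²=440, difference 1.

21 1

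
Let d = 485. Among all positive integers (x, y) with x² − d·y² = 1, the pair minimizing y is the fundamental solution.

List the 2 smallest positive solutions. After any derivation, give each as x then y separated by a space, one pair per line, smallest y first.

d=485: √d = [22; 44] (ℓ=1, odd), read p_1/q_1
a_0=22:  p_0=22·1+0=22,  q_0=22·0+1=1
a_1=44:  p_1=44·22+1=969,  q_1=44·1+0=44
→ (969, 44).  Check: 969²=938961, 485·44²=938960, difference 1.
(x_2, y_2) = (969·969 + 485·44·44, 969·44 + 44·969) = (1877921, 85272)

969 44
1877921 85272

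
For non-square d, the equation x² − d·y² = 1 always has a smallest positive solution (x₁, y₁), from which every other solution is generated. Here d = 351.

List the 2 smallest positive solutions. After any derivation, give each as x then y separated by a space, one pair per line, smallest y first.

√351 → a₀=18, period (1,2,1,3,2,2,2,3,1,2,1,36); ℓ=12 even so k=11
k=0  a_k=18  p_k/q_k = 18/1
k=1  a_k=1  p_k/q_k = 19/1
…
k=5  a_k=2  p_k/q_k = 637/34
k=6  a_k=2  p_k/q_k = 1555/83
k=7  a_k=2  p_k/q_k = 3747/200
…
k=10  a_k=2  p_k/q_k = 45882/2449
k=11  a_k=1  p_k/q_k = 62425/3332
fundamental: x₁=62425, y₁=3332  (since 3896880625 − 351·11102224 = 1)
k=2:  x_2 = 62425·62425+351·3332·3332 = 7793761249,  y_2 = 62425·3332+3332·62425 = 416000200

62425 3332
7793761249 416000200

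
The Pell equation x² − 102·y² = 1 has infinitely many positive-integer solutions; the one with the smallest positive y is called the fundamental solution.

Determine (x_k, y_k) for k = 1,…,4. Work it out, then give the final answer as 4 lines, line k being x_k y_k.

101 10
20401 2020
4120901 408030
832401601 82420040

d=102: √d = [10; 10,20] (ℓ=2, even), read p_1/q_1
a_0=10:  p_0=10·1+0=10,  q_0=10·0+1=1
a_1=10:  p_1=10·10+1=101,  q_1=10·1+0=10
→ (101, 10).  Check: 101²=10201, 102·10²=10200, difference 1.
n=2: (101,10)∘(101,10) = (101·101+102·10·10, 101·10+10·101) = (20401,2020)
n=3: (20401,2020)∘(101,10) = (101·20401+102·10·2020, 101·2020+10·20401) = (4120901,408030)
n=4: (4120901,408030)∘(101,10) = (101·4120901+102·10·408030, 101·408030+10·4120901) = (832401601,82420040)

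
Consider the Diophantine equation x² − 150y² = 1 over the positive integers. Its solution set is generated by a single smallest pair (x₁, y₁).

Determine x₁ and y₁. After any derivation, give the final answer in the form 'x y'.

d=150: √d = [12; 4,24] (ℓ=2, even), read p_1/q_1
step 0: (12, 1)  from 12·(1,0) + (0,1)
step 1: (49, 4)  from 4·(12,1) + (1,0)
(x₁, y₁) = (49, 4);  49² − 150·4² = 1 ✓

49 4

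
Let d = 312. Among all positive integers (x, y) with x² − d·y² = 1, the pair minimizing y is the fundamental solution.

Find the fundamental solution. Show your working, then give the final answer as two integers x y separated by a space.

√312 = [17; 1,1,1,34, …], period ℓ=4 (even) → k=3
i=0: a=17 ⇒ p=17, q=1
i=1: a=1 ⇒ p=18, q=1
i=2: a=1 ⇒ p=35, q=2
i=3: a=1 ⇒ p=53, q=3
→ (53, 3).  Check: 53²=2809, 312·3²=2808, difference 1.

53 3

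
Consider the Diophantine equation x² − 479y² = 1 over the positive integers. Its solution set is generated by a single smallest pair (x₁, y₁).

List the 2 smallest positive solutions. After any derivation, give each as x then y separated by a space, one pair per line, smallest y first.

d=479: √d = [21; 1,7,1,3,2,21,2,3,1,7,1,42] (ℓ=12, even), read p_11/q_11
i=0: a=21 ⇒ p=21, q=1
i=1: a=1 ⇒ p=22, q=1
…
i=4: a=3 ⇒ p=766, q=35
i=5: a=2 ⇒ p=1729, q=79
…
i=7: a=2 ⇒ p=75879, q=3467
i=8: a=3 ⇒ p=264712, q=12095
…
i=10: a=7 ⇒ p=2648849, q=121029
i=11: a=1 ⇒ p=2989440, q=136591
→ (2989440, 136591).  Check: 2989440²=8936751513600, 479·136591²=8936751513599, difference 1.
k=2:  x_2 = 2989440·2989440+479·136591·136591 = 17873503027199,  y_2 = 2989440·136591+136591·2989440 = 816661198080

2989440 136591
17873503027199 816661198080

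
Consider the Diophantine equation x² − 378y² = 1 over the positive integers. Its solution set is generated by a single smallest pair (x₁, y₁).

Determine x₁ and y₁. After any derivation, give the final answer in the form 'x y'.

8749 450

d=378: √d = [19; 2,3,1,4,1,3,2,38] (ℓ=8, even), read p_7/q_7
a_0=19:  p_0=19·1+0=19,  q_0=19·0+1=1
a_1=2:  p_1=2·19+1=39,  q_1=2·1+0=2
…
a_3=1:  p_3=1·136+39=175,  q_3=1·7+2=9
a_4=4:  p_4=4·175+136=836,  q_4=4·9+7=43
…
a_6=3:  p_6=3·1011+836=3869,  q_6=3·52+43=199
a_7=2:  p_7=2·3869+1011=8749,  q_7=2·199+52=450
→ (8749, 450).  Check: 8749²=76545001, 378·450²=76545000, difference 1.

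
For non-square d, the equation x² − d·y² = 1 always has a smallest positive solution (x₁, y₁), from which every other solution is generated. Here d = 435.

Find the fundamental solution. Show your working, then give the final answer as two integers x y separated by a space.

146 7

√435 = [20; 1,5,1,40, …], period ℓ=4 (even) → k=3
i=0: a=20 ⇒ p=20, q=1
…
i=2: a=5 ⇒ p=125, q=6
i=3: a=1 ⇒ p=146, q=7
(x₁, y₁) = (146, 7);  146² − 435·7² = 1 ✓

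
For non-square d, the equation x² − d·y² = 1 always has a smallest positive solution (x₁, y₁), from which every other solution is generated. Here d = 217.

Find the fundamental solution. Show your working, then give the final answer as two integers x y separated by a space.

√217 = [14; 1,2,1,2,1,…,2,1,28, …], period ℓ=16 (even) → k=15
i=0: a=14 ⇒ p=14, q=1
i=1: a=1 ⇒ p=15, q=1
i=2: a=2 ⇒ p=44, q=3
…
i=5: a=1 ⇒ p=221, q=15
i=6: a=1 ⇒ p=383, q=26
…
i=11: a=1 ⇒ p=293381, q=19916
…
i=14: a=2 ⇒ p=2809702, q=190735
i=15: a=1 ⇒ p=3844063, q=260952
→ (3844063, 260952).  Check: 3844063²=14776820347969, 217·260952²=14776820347968, difference 1.

3844063 260952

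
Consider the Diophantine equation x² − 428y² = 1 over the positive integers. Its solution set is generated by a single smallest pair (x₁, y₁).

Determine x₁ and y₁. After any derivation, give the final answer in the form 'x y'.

[20; 1,2,4,1,5,10,5,1,4,2,1,40] for √428; ℓ=12 ⇒ convergent index 11
a_0=20:  p_0=20·1+0=20,  q_0=20·0+1=1
…
a_2=2:  p_2=2·21+20=62,  q_2=2·1+1=3
a_3=4:  p_3=4·62+21=269,  q_3=4·3+1=13
a_4=1:  p_4=1·269+62=331,  q_4=1·13+3=16
…
a_7=5:  p_7=5·19571+1924=99779,  q_7=5·946+93=4823
a_8=1:  p_8=1·99779+19571=119350,  q_8=1·4823+946=5769
a_9=4:  p_9=4·119350+99779=577179,  q_9=4·5769+4823=27899
a_10=2:  p_10=2·577179+119350=1273708,  q_10=2·27899+5769=61567
a_11=1:  p_11=1·1273708+577179=1850887,  q_11=1·61567+27899=89466
→ (1850887, 89466).  Check: 1850887²=3425782686769, 428·89466²=3425782686768, difference 1.

1850887 89466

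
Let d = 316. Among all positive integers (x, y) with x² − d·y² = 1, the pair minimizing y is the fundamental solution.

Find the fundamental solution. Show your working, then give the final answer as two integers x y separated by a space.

√316 → a₀=17, period (1,3,2,8,2,3,1,34); ℓ=8 even so k=7
k=0  a_k=17  p_k/q_k = 17/1
k=1  a_k=1  p_k/q_k = 18/1
k=2  a_k=3  p_k/q_k = 71/4
…
k=4  a_k=8  p_k/q_k = 1351/76
…
k=6  a_k=3  p_k/q_k = 9937/559
k=7  a_k=1  p_k/q_k = 12799/720
→ (12799, 720).  Check: 12799²=163814401, 316·720²=163814400, difference 1.

12799 720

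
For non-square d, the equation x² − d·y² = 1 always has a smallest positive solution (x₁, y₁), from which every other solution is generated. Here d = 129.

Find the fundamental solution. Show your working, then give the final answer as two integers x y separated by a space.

[11; 2,1,3,1,6,1,3,1,2,22] for √129; ℓ=10 ⇒ convergent index 9
k=0  a_k=11  p_k/q_k = 11/1
k=1  a_k=2  p_k/q_k = 23/2
…
k=3  a_k=3  p_k/q_k = 125/11
…
k=7  a_k=3  p_k/q_k = 4793/422
k=8  a_k=1  p_k/q_k = 6031/531
k=9  a_k=2  p_k/q_k = 16855/1484
(x₁, y₁) = (16855, 1484);  16855² − 129·1484² = 1 ✓

16855 1484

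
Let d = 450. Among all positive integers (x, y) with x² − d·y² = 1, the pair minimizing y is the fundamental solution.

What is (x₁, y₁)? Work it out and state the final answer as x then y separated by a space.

19601 924

√450 → a₀=21, period (4,1,2,4,2,1,4,42); ℓ=8 even so k=7
step 0: (21, 1)  from 21·(1,0) + (0,1)
…
step 4: (1294, 61)  from 4·(297,14) + (106,5)
step 5: (2885, 136)  from 2·(1294,61) + (297,14)
step 6: (4179, 197)  from 1·(2885,136) + (1294,61)
step 7: (19601, 924)  from 4·(4179,197) + (2885,136)
→ (19601, 924).  Check: 19601²=384199201, 450·924²=384199200, difference 1.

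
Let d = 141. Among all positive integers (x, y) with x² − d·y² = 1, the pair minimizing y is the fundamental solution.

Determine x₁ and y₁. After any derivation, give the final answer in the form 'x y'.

95 8

d=141: √d = [11; 1,6,1,22] (ℓ=4, even), read p_3/q_3
step 0: (11, 1)  from 11·(1,0) + (0,1)
step 1: (12, 1)  from 1·(11,1) + (1,0)
step 2: (83, 7)  from 6·(12,1) + (11,1)
step 3: (95, 8)  from 1·(83,7) + (12,1)
fundamental: x₁=95, y₁=8  (since 9025 − 141·64 = 1)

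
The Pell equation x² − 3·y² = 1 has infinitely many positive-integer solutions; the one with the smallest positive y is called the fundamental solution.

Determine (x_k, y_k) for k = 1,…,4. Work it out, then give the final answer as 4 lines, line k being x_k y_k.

2 1
7 4
26 15
97 56

√3 → a₀=1, period (1,2); ℓ=2 even so k=1
step 0: (1, 1)  from 1·(1,0) + (0,1)
step 1: (2, 1)  from 1·(1,1) + (1,0)
fundamental: x₁=2, y₁=1  (since 4 − 3·1 = 1)
(x_2, y_2) = (2·2 + 3·1·1, 2·1 + 1·2) = (7, 4)
(x_3, y_3) = (2·7 + 3·1·4, 2·4 + 1·7) = (26, 15)
(x_4, y_4) = (2·26 + 3·1·15, 2·15 + 1·26) = (97, 56)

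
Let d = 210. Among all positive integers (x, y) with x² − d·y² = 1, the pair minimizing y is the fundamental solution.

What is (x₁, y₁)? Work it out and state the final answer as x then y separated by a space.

√210 → a₀=14, period (2,28); ℓ=2 even so k=1
a_0=14:  p_0=14·1+0=14,  q_0=14·0+1=1
a_1=2:  p_1=2·14+1=29,  q_1=2·1+0=2
→ (29, 2).  Check: 29²=841, 210·2²=840, difference 1.

29 2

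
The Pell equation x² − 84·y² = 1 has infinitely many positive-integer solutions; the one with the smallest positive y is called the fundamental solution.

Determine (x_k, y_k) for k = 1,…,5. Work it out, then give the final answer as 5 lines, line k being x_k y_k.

55 6
6049 660
665335 72594
73180801 7984680
8049222775 878242206

√84 = [9; 6,18, …], period ℓ=2 (even) → k=1
a_0=9:  p_0=9·1+0=9,  q_0=9·0+1=1
a_1=6:  p_1=6·9+1=55,  q_1=6·1+0=6
→ (55, 6).  Check: 55²=3025, 84·6²=3024, difference 1.
k=2:  x_2 = 55·55+84·6·6 = 6049,  y_2 = 55·6+6·55 = 660
k=3:  x_3 = 55·6049+84·6·660 = 665335,  y_3 = 55·660+6·6049 = 72594
k=4:  x_4 = 55·665335+84·6·72594 = 73180801,  y_4 = 55·72594+6·665335 = 7984680
k=5:  x_5 = 55·73180801+84·6·7984680 = 8049222775,  y_5 = 55·7984680+6·73180801 = 878242206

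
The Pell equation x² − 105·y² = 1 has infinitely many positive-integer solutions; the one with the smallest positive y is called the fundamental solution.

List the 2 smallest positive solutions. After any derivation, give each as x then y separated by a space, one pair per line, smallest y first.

41 4
3361 328

√105 = [10; 4,20, …], period ℓ=2 (even) → k=1
i=0: a=10 ⇒ p=10, q=1
i=1: a=4 ⇒ p=41, q=4
→ (41, 4).  Check: 41²=1681, 105·4²=1680, difference 1.
(41+4√105)^2 = 3361 + 328√105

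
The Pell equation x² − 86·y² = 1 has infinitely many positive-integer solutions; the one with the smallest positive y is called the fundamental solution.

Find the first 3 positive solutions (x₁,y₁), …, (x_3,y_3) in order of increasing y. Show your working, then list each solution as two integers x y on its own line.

10405 1122
216528049 23348820
4505948689285 485888943078

√86 = [9; 3,1,1,1,8,1,1,1,3,18, …], period ℓ=10 (even) → k=9
a_0=9:  p_0=9·1+0=9,  q_0=9·0+1=1
a_1=3:  p_1=3·9+1=28,  q_1=3·1+0=3
a_2=1:  p_2=1·28+9=37,  q_2=1·3+1=4
…
a_8=1:  p_8=1·1864+983=2847,  q_8=1·201+106=307
a_9=3:  p_9=3·2847+1864=10405,  q_9=3·307+201=1122
→ (10405, 1122).  Check: 10405²=108264025, 86·1122²=108264024, difference 1.
(x_2, y_2) = (10405·10405 + 86·1122·1122, 10405·1122 + 1122·10405) = (216528049, 23348820)
(x_3, y_3) = (10405·216528049 + 86·1122·23348820, 10405·23348820 + 1122·216528049) = (4505948689285, 485888943078)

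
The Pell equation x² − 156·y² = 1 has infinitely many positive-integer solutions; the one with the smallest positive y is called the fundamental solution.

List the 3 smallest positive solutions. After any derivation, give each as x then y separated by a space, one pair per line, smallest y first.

25 2
1249 100
62425 4998

√156 = [12; 2,24, …], period ℓ=2 (even) → k=1
k=0  a_k=12  p_k/q_k = 12/1
k=1  a_k=2  p_k/q_k = 25/2
(x₁, y₁) = (25, 2);  25² − 156·2² = 1 ✓
k=2:  x_2 = 25·25+156·2·2 = 1249,  y_2 = 25·2+2·25 = 100
k=3:  x_3 = 25·1249+156·2·100 = 62425,  y_3 = 25·100+2·1249 = 4998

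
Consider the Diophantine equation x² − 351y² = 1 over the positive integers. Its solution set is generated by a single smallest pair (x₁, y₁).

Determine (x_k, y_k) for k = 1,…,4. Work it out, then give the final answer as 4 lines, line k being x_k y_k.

d=351: √d = [18; 1,2,1,3,2,2,2,3,1,2,1,36] (ℓ=12, even), read p_11/q_11
a_0=18:  p_0=18·1+0=18,  q_0=18·0+1=1
a_1=1:  p_1=1·18+1=19,  q_1=1·1+0=1
…
a_3=1:  p_3=1·56+19=75,  q_3=1·3+1=4
…
a_5=2:  p_5=2·281+75=637,  q_5=2·15+4=34
…
a_7=2:  p_7=2·1555+637=3747,  q_7=2·83+34=200
…
a_9=1:  p_9=1·12796+3747=16543,  q_9=1·683+200=883
a_10=2:  p_10=2·16543+12796=45882,  q_10=2·883+683=2449
a_11=1:  p_11=1·45882+16543=62425,  q_11=1·2449+883=3332
→ (62425, 3332).  Check: 62425²=3896880625, 351·3332²=3896880624, difference 1.
(x_2, y_2) = (62425·62425 + 351·3332·3332, 62425·3332 + 3332·62425) = (7793761249, 416000200)
(x_3, y_3) = (62425·7793761249 + 351·3332·416000200, 62425·416000200 + 3332·7793761249) = (973051091875225, 51937624966668)
(x_4, y_4) = (62425·973051091875225 + 351·3332·51937624966668, 62425·51937624966668 + 3332·973051091875225) = (121485428812828080001, 6484412476672499600)

62425 3332
7793761249 416000200
973051091875225 51937624966668
121485428812828080001 6484412476672499600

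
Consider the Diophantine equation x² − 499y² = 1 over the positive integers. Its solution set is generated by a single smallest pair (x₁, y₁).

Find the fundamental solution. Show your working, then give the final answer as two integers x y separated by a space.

√499 → a₀=22, period (2,1,21,1,2,44); ℓ=6 even so k=5
a_0=22:  p_0=22·1+0=22,  q_0=22·0+1=1
a_1=2:  p_1=2·22+1=45,  q_1=2·1+0=2
a_2=1:  p_2=1·45+22=67,  q_2=1·2+1=3
a_3=21:  p_3=21·67+45=1452,  q_3=21·3+2=65
a_4=1:  p_4=1·1452+67=1519,  q_4=1·65+3=68
a_5=2:  p_5=2·1519+1452=4490,  q_5=2·68+65=201
(x₁, y₁) = (4490, 201);  4490² − 499·201² = 1 ✓

4490 201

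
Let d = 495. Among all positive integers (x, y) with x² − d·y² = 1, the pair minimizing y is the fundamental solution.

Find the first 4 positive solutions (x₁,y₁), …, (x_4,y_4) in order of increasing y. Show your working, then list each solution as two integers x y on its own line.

√495 → a₀=22, period (4,44); ℓ=2 even so k=1
i=0: a=22 ⇒ p=22, q=1
i=1: a=4 ⇒ p=89, q=4
(x₁, y₁) = (89, 4);  89² − 495·4² = 1 ✓
n=2: (89,4)∘(89,4) = (89·89+495·4·4, 89·4+4·89) = (15841,712)
n=3: (15841,712)∘(89,4) = (89·15841+495·4·712, 89·712+4·15841) = (2819609,126732)
n=4: (2819609,126732)∘(89,4) = (89·2819609+495·4·126732, 89·126732+4·2819609) = (501874561,22557584)

89 4
15841 712
2819609 126732
501874561 22557584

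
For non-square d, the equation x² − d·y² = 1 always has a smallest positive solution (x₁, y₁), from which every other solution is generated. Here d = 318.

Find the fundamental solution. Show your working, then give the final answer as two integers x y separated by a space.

107 6

√318 → a₀=17, period (1,4,1,34); ℓ=4 even so k=3
a_0=17:  p_0=17·1+0=17,  q_0=17·0+1=1
a_1=1:  p_1=1·17+1=18,  q_1=1·1+0=1
a_2=4:  p_2=4·18+17=89,  q_2=4·1+1=5
a_3=1:  p_3=1·89+18=107,  q_3=1·5+1=6
→ (107, 6).  Check: 107²=11449, 318·6²=11448, difference 1.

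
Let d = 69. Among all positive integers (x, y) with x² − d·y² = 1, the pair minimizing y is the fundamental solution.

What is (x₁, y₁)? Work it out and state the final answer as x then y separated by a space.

d=69: √d = [8; 3,3,1,4,1,3,3,16] (ℓ=8, even), read p_7/q_7
step 0: (8, 1)  from 8·(1,0) + (0,1)
…
step 5: (623, 75)  from 1·(515,62) + (108,13)
step 6: (2384, 287)  from 3·(623,75) + (515,62)
step 7: (7775, 936)  from 3·(2384,287) + (623,75)
→ (7775, 936).  Check: 7775²=60450625, 69·936²=60450624, difference 1.

7775 936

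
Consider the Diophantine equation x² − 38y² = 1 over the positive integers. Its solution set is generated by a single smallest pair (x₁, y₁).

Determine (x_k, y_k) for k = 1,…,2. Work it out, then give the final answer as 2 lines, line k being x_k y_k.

d=38: √d = [6; 6,12] (ℓ=2, even), read p_1/q_1
step 0: (6, 1)  from 6·(1,0) + (0,1)
step 1: (37, 6)  from 6·(6,1) + (1,0)
→ (37, 6).  Check: 37²=1369, 38·6²=1368, difference 1.
(37+6√38)^2 = 2737 + 444√38

37 6
2737 444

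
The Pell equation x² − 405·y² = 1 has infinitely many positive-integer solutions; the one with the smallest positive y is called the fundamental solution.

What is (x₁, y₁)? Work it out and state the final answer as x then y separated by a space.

161 8

[20; 8,40] for √405; ℓ=2 ⇒ convergent index 1
i=0: a=20 ⇒ p=20, q=1
i=1: a=8 ⇒ p=161, q=8
fundamental: x₁=161, y₁=8  (since 25921 − 405·64 = 1)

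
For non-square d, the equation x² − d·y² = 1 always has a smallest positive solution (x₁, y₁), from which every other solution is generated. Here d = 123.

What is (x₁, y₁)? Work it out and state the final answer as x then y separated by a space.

122 11

d=123: √d = [11; 11,22] (ℓ=2, even), read p_1/q_1
step 0: (11, 1)  from 11·(1,0) + (0,1)
step 1: (122, 11)  from 11·(11,1) + (1,0)
→ (122, 11).  Check: 122²=14884, 123·11²=14883, difference 1.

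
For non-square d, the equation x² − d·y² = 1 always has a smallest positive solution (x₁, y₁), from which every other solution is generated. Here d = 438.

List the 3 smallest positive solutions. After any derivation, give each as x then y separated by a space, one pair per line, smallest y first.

293 14
171697 8204
100614149 4807530

√438 = [20; 1,12,1,40, …], period ℓ=4 (even) → k=3
k=0  a_k=20  p_k/q_k = 20/1
k=1  a_k=1  p_k/q_k = 21/1
k=2  a_k=12  p_k/q_k = 272/13
k=3  a_k=1  p_k/q_k = 293/14
→ (293, 14).  Check: 293²=85849, 438·14²=85848, difference 1.
k=2:  x_2 = 293·293+438·14·14 = 171697,  y_2 = 293·14+14·293 = 8204
k=3:  x_3 = 293·171697+438·14·8204 = 100614149,  y_3 = 293·8204+14·171697 = 4807530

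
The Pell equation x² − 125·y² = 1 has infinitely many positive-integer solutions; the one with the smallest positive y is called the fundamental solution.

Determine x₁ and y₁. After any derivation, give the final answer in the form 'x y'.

930249 83204

√125 → a₀=11, period (5,1,1,5,22); ℓ=5 odd so k=9
k=0  a_k=11  p_k/q_k = 11/1
…
k=4  a_k=5  p_k/q_k = 682/61
…
k=6  a_k=5  p_k/q_k = 76317/6826
k=7  a_k=1  p_k/q_k = 91444/8179
k=8  a_k=1  p_k/q_k = 167761/15005
k=9  a_k=5  p_k/q_k = 930249/83204
(x₁, y₁) = (930249, 83204);  930249² − 125·83204² = 1 ✓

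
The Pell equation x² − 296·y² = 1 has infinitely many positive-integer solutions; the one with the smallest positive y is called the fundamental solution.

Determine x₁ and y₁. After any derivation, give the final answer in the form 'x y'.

[17; 4,1,7,1,4,34] for √296; ℓ=6 ⇒ convergent index 5
i=0: a=17 ⇒ p=17, q=1
…
i=2: a=1 ⇒ p=86, q=5
i=3: a=7 ⇒ p=671, q=39
i=4: a=1 ⇒ p=757, q=44
i=5: a=4 ⇒ p=3699, q=215
(x₁, y₁) = (3699, 215);  3699² − 296·215² = 1 ✓

3699 215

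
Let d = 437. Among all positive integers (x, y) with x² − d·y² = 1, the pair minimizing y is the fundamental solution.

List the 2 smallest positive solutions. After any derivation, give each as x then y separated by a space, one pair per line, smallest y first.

4599 220
42301601 2023560

√437 → a₀=20, period (1,9,2,9,1,40); ℓ=6 even so k=5
step 0: (20, 1)  from 20·(1,0) + (0,1)
step 1: (21, 1)  from 1·(20,1) + (1,0)
…
step 3: (439, 21)  from 2·(209,10) + (21,1)
step 4: (4160, 199)  from 9·(439,21) + (209,10)
step 5: (4599, 220)  from 1·(4160,199) + (439,21)
(x₁, y₁) = (4599, 220);  4599² − 437·220² = 1 ✓
(4599+220√437)^2 = 42301601 + 2023560√437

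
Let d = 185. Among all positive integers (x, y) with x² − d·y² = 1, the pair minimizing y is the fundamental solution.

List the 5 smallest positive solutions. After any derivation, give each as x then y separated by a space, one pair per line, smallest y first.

√185 → a₀=13, period (1,1,1,1,26); ℓ=5 odd so k=9
k=0  a_k=13  p_k/q_k = 13/1
…
k=3  a_k=1  p_k/q_k = 41/3
…
k=5  a_k=26  p_k/q_k = 1809/133
k=6  a_k=1  p_k/q_k = 1877/138
k=7  a_k=1  p_k/q_k = 3686/271
k=8  a_k=1  p_k/q_k = 5563/409
k=9  a_k=1  p_k/q_k = 9249/680
→ (9249, 680).  Check: 9249²=85544001, 185·680²=85544000, difference 1.
k=2:  x_2 = 9249·9249+185·680·680 = 171088001,  y_2 = 9249·680+680·9249 = 12578640
k=3:  x_3 = 9249·171088001+185·680·12578640 = 3164785833249,  y_3 = 9249·12578640+680·171088001 = 232679682040
k=4:  x_4 = 9249·3164785833249+185·680·232679682040 = 58542208172352001,  y_4 = 9249·232679682040+680·3164785833249 = 4304108745797280
k=5:  x_5 = 9249·58542208172352001+185·680·4304108745797280 = 1082913763607381481249,  y_5 = 9249·4304108745797280+680·58542208172352001 = 79617403347078403400

9249 680
171088001 12578640
3164785833249 232679682040
58542208172352001 4304108745797280
1082913763607381481249 79617403347078403400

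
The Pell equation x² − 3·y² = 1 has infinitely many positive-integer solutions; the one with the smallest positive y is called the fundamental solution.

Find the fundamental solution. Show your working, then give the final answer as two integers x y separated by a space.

√3 = [1; 1,2, …], period ℓ=2 (even) → k=1
step 0: (1, 1)  from 1·(1,0) + (0,1)
step 1: (2, 1)  from 1·(1,1) + (1,0)
fundamental: x₁=2, y₁=1  (since 4 − 3·1 = 1)

2 1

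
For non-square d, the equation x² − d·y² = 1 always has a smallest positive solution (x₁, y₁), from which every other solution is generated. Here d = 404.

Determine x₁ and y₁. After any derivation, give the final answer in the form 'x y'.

201 10

[20; 10,40] for √404; ℓ=2 ⇒ convergent index 1
a_0=20:  p_0=20·1+0=20,  q_0=20·0+1=1
a_1=10:  p_1=10·20+1=201,  q_1=10·1+0=10
→ (201, 10).  Check: 201²=40401, 404·10²=40400, difference 1.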